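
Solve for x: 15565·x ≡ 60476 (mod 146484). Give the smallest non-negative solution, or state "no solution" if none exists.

97136

First find gcd(15565, 146484):
146484 = 9*15565 + 6399
15565 = 2*6399 + 2767
6399 = 2*2767 + 865
2767 = 3*865 + 172
865 = 5*172 + 5
172 = 34*5 + 2
5 = 2*2 + 1
2 = 2*1 + 0
gcd = 1, so a unique solution mod 146484 exists.
Back-substitute for the Bézout coefficients:
1 = 5 − 2·2
1 = −2·172 + 69·5
1 = 69·865 − 347·172
1 = −347·2767 + 1110·865
1 = 1110·6399 − 2567·2767
1 = −2567·15565 + 6244·6399
1 = 6244·146484 − 58763·15565
So 15565·(-58763) ≡ 1 (mod 146484), giving 15565⁻¹ ≡ 87721.
x ≡ 15565⁻¹·60476 ≡ 87721·60476 ≡ 97136 (mod 146484).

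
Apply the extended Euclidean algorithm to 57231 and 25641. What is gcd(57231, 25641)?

Apply Euclid's algorithm to 57231 and 25641:
57231 = 2*25641 + 5949
25641 = 4*5949 + 1845
5949 = 3*1845 + 414
1845 = 4*414 + 189
414 = 2*189 + 36
189 = 5*36 + 9
36 = 4*9 + 0
gcd(57231, 25641) = 9.
Back-substituting:
9 = 189 − 5·36
9 = −5·414 + 11·189
9 = 11·1845 − 49·414
9 = −49·5949 + 158·1845
9 = 158·25641 − 681·5949
9 = −681·57231 + 1520·25641
So 9 = (-681)·57231 + (1520)·25641.

9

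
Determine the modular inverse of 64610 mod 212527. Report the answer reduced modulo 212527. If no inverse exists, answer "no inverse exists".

no inverse exists

Euclidean algorithm on 212527, 64610:
212527 = 3·64610 + 18697
64610 = 3·18697 + 8519
18697 = 2·8519 + 1659
8519 = 5·1659 + 224
1659 = 7·224 + 91
224 = 2·91 + 42
91 = 2·42 + 7
42 = 6·7 + 0
gcd(64610, 212527) = 7 ≠ 1, so 64610 has no multiplicative inverse modulo 212527.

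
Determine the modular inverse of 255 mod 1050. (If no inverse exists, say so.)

Compute gcd(255, 1050):
1050 = 4·255 + 30
255 = 8·30 + 15
30 = 2·15 + 0
The gcd is 15, not 1, hence no inverse exists.

no inverse exists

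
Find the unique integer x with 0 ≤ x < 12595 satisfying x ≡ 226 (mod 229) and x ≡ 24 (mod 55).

Write x = 226 + 229·k. Then 229·k ≡ 24 − 226 ≡ 18 (mod 55).
Need 229⁻¹ mod 55. Extended Euclid on (55, 9):
55 = 6·9 + 1
9 = 9·1 + 0
Back-substitute:
1 = 55 − 6·9
229⁻¹ ≡ 49 (mod 55), so k ≡ 49·18 ≡ 2 (mod 55).
x = 226 + 229·2 = 684.

684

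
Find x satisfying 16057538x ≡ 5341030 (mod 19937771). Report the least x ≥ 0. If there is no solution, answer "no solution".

gcd(16057538, 19937771):
19937771 = 1×16057538 + 3880233
16057538 = 4×3880233 + 536606
3880233 = 7×536606 + 123991
536606 = 4×123991 + 40642
123991 = 3×40642 + 2065
40642 = 19×2065 + 1407
2065 = 1×1407 + 658
1407 = 2×658 + 91
658 = 7×91 + 21
91 = 4×21 + 7
21 = 3×7 + 0
gcd = 7, but 7 ∤ 5341030, so the congruence has no solution.

no solution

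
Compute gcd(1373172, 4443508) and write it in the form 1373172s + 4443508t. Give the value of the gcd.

Euclidean algorithm:
4443508 = 3*1373172 + 323992
1373172 = 4*323992 + 77204
323992 = 4*77204 + 15176
77204 = 5*15176 + 1324
15176 = 11*1324 + 612
1324 = 2*612 + 100
612 = 6*100 + 12
100 = 8*12 + 4
12 = 3*4 + 0
gcd(1373172, 4443508) = 4.
Working backward:
4 = 100 − 8·12
4 = −8·612 + 49·100
4 = 49·1324 − 106·612
4 = −106·15176 + 1215·1324
4 = 1215·77204 − 6181·15176
4 = −6181·323992 + 25939·77204
4 = 25939·1373172 − 109937·323992
4 = −109937·4443508 + 355750·1373172
So 4 = (-109937)·4443508 + (355750)·1373172.

4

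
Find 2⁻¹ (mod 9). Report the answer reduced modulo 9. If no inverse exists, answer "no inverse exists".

5

gcd(9, 2) by repeated division:
9 = 4·2 + 1
2 = 2·1 + 0
gcd = 1, so the inverse exists. Back-substitute:
1 = 9 − 4·2
Hence 2⁻¹ ≡ -4 ≡ 5 (mod 9).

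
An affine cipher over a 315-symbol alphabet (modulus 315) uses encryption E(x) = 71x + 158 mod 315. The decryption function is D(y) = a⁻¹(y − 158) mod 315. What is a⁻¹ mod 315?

Apply the Euclidean algorithm to 315 and 71:
315 = 4*71 + 31
71 = 2*31 + 9
31 = 3*9 + 4
9 = 2*4 + 1
4 = 4*1 + 0
The gcd is 1. Working backward:
1 = 9 − 2·4
1 = −2·31 + 7·9
1 = 7·71 − 16·31
1 = −16·315 + 71·71
So 71·71 ≡ 1 (mod 315).

71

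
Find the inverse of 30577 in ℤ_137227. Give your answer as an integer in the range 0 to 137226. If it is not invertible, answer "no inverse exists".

Run Euclid on (137227, 30577):
137227 = 4·30577 + 14919
30577 = 2·14919 + 739
14919 = 20·739 + 139
739 = 5·139 + 44
139 = 3·44 + 7
44 = 6·7 + 2
7 = 3·2 + 1
2 = 2·1 + 0
gcd = 1, so the inverse exists. Back-substitute:
1 = 7 − 3·2
1 = −3·44 + 19·7
1 = 19·139 − 60·44
1 = −60·739 + 319·139
1 = 319·14919 − 6440·739
1 = −6440·30577 + 13199·14919
1 = 13199·137227 − 59236·30577
So 30577·(-59236) ≡ 1 (mod 137227), and -59236 ≡ 77991 (mod 137227).

77991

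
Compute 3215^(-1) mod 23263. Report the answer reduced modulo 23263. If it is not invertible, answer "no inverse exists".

890

gcd(23263, 3215) by repeated division:
23263 = 7·3215 + 758
3215 = 4·758 + 183
758 = 4·183 + 26
183 = 7·26 + 1
26 = 26·1 + 0
gcd = 1, so the inverse exists. Back-substitute:
1 = 183 − 7·26
1 = −7·758 + 29·183
1 = 29·3215 − 123·758
1 = −123·23263 + 890·3215
So 3215·890 ≡ 1 (mod 23263).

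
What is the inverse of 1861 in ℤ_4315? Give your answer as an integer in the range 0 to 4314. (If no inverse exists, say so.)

Apply the Euclidean algorithm to 4315 and 1861:
4315 = 2×1861 + 593
1861 = 3×593 + 82
593 = 7×82 + 19
82 = 4×19 + 6
19 = 3×6 + 1
6 = 6×1 + 0
Since gcd(1861, 4315) = 1, back-substitute to write 1 as a combination:
1 = 19 − 3·6
1 = −3·82 + 13·19
1 = 13·593 − 94·82
1 = −94·1861 + 295·593
1 = 295·4315 − 684·1861
Hence 1861⁻¹ ≡ -684 ≡ 3631 (mod 4315).

3631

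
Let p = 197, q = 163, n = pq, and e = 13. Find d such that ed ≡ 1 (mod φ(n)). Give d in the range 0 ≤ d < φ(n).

φ(n) = (p−1)(q−1) = 196·162 = 31752.
Need d with 13·d ≡ 1 (mod 31752). Apply the extended Euclidean algorithm:
31752 = 2442·13 + 6
13 = 2·6 + 1
6 = 6·1 + 0
Back-substitute:
1 = 13 − 2·6
1 = −2·31752 + 4885·13
So 13·4885 ≡ 1 (mod 31752), hence d = 4885.

4885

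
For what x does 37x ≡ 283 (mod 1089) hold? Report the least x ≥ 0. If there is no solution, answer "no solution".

First find gcd(37, 1089):
1089 = 29·37 + 16
37 = 2·16 + 5
16 = 3·5 + 1
5 = 5·1 + 0
gcd = 1, so a unique solution mod 1089 exists.
Back-substitute for the Bézout coefficients:
1 = 16 − 3·5
1 = −3·37 + 7·16
1 = 7·1089 − 206·37
So 37·(-206) ≡ 1 (mod 1089), giving 37⁻¹ ≡ 883.
x ≡ 37⁻¹·283 ≡ 883·283 ≡ 508 (mod 1089).

508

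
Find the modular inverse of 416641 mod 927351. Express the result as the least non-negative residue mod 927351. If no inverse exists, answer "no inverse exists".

Run Euclid on (927351, 416641):
927351 = 2*416641 + 94069
416641 = 4*94069 + 40365
94069 = 2*40365 + 13339
40365 = 3*13339 + 348
13339 = 38*348 + 115
348 = 3*115 + 3
115 = 38*3 + 1
3 = 3*1 + 0
The gcd is 1. Working backward:
1 = 115 − 38·3
1 = −38·348 + 115·115
1 = 115·13339 − 4408·348
1 = −4408·40365 + 13339·13339
1 = 13339·94069 − 31086·40365
1 = −31086·416641 + 137683·94069
1 = 137683·927351 − 306452·416641
Thus 416641·(-306452) ≡ 1 (mod 927351); reducing, -306452 mod 927351 = 620899.

620899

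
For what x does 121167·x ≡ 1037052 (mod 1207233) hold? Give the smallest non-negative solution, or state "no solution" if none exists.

First find gcd(121167, 1207233):
1207233 = 9·121167 + 116730
121167 = 1·116730 + 4437
116730 = 26·4437 + 1368
4437 = 3·1368 + 333
1368 = 4·333 + 36
333 = 9·36 + 9
36 = 4·9 + 0
gcd = 9 and 9 | 1037052, so solutions exist. Divide through by 9: 13463x ≡ 115228 (mod 134137).
Now find 13463⁻¹ mod 134137:
134137 = 9*13463 + 12970
13463 = 1*12970 + 493
12970 = 26*493 + 152
493 = 3*152 + 37
152 = 4*37 + 4
37 = 9*4 + 1
4 = 4*1 + 0
Back-substitute:
1 = 37 − 9·4
1 = −9·152 + 37·37
1 = 37·493 − 120·152
1 = −120·12970 + 3157·493
1 = 3157·13463 − 3277·12970
1 = −3277·134137 + 32650·13463
So 13463⁻¹ ≡ 32650 (mod 134137).
Then x ≡ 32650·115228 ≡ 53761 (mod 134137); the smallest non-negative solution is x = 53761.

53761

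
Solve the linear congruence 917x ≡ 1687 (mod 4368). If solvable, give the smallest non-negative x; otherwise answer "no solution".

First find gcd(917, 4368):
4368 = 4·917 + 700
917 = 1·700 + 217
700 = 3·217 + 49
217 = 4·49 + 21
49 = 2·21 + 7
21 = 3·7 + 0
gcd = 7 and 7 | 1687, so solutions exist. Divide through by 7: 131x ≡ 241 (mod 624).
Now find 131⁻¹ mod 624:
624 = 4×131 + 100
131 = 1×100 + 31
100 = 3×31 + 7
31 = 4×7 + 3
7 = 2×3 + 1
3 = 3×1 + 0
Back-substitute:
1 = 7 − 2·3
1 = −2·31 + 9·7
1 = 9·100 − 29·31
1 = −29·131 + 38·100
1 = 38·624 − 181·131
So 131·(-181) ≡ 1 (mod 624), i.e. 131⁻¹ ≡ 443.
Then x ≡ 443·241 ≡ 59 (mod 624); the smallest non-negative solution is x = 59.

59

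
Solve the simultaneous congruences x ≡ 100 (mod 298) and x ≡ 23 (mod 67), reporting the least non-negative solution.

Write x = 100 + 298·k. Then 298·k ≡ 23 − 100 ≡ 57 (mod 67).
Need 298⁻¹ mod 67. Extended Euclid on (67, 30):
67 = 2×30 + 7
30 = 4×7 + 2
7 = 3×2 + 1
2 = 2×1 + 0
Back-substitute:
1 = 7 − 3·2
1 = −3·30 + 13·7
1 = 13·67 − 29·30
298⁻¹ ≡ 38 (mod 67), so k ≡ 38·57 ≡ 22 (mod 67).
x = 100 + 298·22 = 6656.

6656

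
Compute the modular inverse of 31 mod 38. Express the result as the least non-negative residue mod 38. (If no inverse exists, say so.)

Extended Euclidean algorithm:
38 = 1·31 + 7
31 = 4·7 + 3
7 = 2·3 + 1
3 = 3·1 + 0
Since gcd(31, 38) = 1, back-substitute to write 1 as a combination:
1 = 7 − 2·3
1 = −2·31 + 9·7
1 = 9·38 − 11·31
Hence 31⁻¹ ≡ -11 ≡ 27 (mod 38).

27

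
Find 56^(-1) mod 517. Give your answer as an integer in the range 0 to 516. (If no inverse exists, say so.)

397

gcd(517, 56) by repeated division:
517 = 9×56 + 13
56 = 4×13 + 4
13 = 3×4 + 1
4 = 4×1 + 0
Since gcd(56, 517) = 1, back-substitute to write 1 as a combination:
1 = 13 − 3·4
1 = −3·56 + 13·13
1 = 13·517 − 120·56
So 56·(-120) ≡ 1 (mod 517), and -120 ≡ 397 (mod 517).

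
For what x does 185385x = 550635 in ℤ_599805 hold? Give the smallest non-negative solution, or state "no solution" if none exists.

First find gcd(185385, 599805):
599805 = 3·185385 + 43650
185385 = 4·43650 + 10785
43650 = 4·10785 + 510
10785 = 21·510 + 75
510 = 6·75 + 60
75 = 1·60 + 15
60 = 4·15 + 0
gcd = 15 and 15 | 550635, so solutions exist. Divide through by 15: 12359x ≡ 36709 (mod 39987).
Now find 12359⁻¹ mod 39987:
39987 = 3×12359 + 2910
12359 = 4×2910 + 719
2910 = 4×719 + 34
719 = 21×34 + 5
34 = 6×5 + 4
5 = 1×4 + 1
4 = 4×1 + 0
Back-substitute:
1 = 5 − 4
1 = −34 + 7·5
1 = 7·719 − 148·34
1 = −148·2910 + 599·719
1 = 599·12359 − 2544·2910
1 = −2544·39987 + 8231·12359
So 12359⁻¹ ≡ 8231 (mod 39987).
Then x ≡ 8231·36709 ≡ 10007 (mod 39987); the smallest non-negative solution is x = 10007.

10007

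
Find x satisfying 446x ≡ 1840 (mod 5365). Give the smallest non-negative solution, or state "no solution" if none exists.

365

First find gcd(446, 5365):
5365 = 12×446 + 13
446 = 34×13 + 4
13 = 3×4 + 1
4 = 4×1 + 0
gcd = 1, so a unique solution mod 5365 exists.
Back-substitute for the Bézout coefficients:
1 = 13 − 3·4
1 = −3·446 + 103·13
1 = 103·5365 − 1239·446
So 446·(-1239) ≡ 1 (mod 5365), giving 446⁻¹ ≡ 4126.
x ≡ 446⁻¹·1840 ≡ 4126·1840 ≡ 365 (mod 5365).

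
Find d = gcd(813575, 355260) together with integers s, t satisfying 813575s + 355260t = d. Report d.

Apply Euclid's algorithm to 813575 and 355260:
813575 = 2×355260 + 103055
355260 = 3×103055 + 46095
103055 = 2×46095 + 10865
46095 = 4×10865 + 2635
10865 = 4×2635 + 325
2635 = 8×325 + 35
325 = 9×35 + 10
35 = 3×10 + 5
10 = 2×5 + 0
gcd(813575, 355260) = 5.
Back-substituting:
5 = 35 − 3·10
5 = −3·325 + 28·35
5 = 28·2635 − 227·325
5 = −227·10865 + 936·2635
5 = 936·46095 − 3971·10865
5 = −3971·103055 + 8878·46095
5 = 8878·355260 − 30605·103055
5 = −30605·813575 + 70088·355260
So 5 = (-30605)·813575 + (70088)·355260.

5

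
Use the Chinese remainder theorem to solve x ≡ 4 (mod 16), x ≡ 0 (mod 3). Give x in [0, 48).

36

Write x = 4 + 16·k. Then 16·k ≡ 0 − 4 ≡ 2 (mod 3).
Need 16⁻¹ mod 3. Extended Euclid on (3, 1):
3 = 3*1 + 0
16⁻¹ ≡ 1 (mod 3), so k ≡ 1·2 ≡ 2 (mod 3).
x = 4 + 16·2 = 36.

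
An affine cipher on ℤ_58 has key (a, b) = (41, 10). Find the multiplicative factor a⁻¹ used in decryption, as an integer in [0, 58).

Apply the Euclidean algorithm to 58 and 41:
58 = 1·41 + 17
41 = 2·17 + 7
17 = 2·7 + 3
7 = 2·3 + 1
3 = 3·1 + 0
gcd = 1, so the inverse exists. Back-substitute:
1 = 7 − 2·3
1 = −2·17 + 5·7
1 = 5·41 − 12·17
1 = −12·58 + 17·41
So 41·17 ≡ 1 (mod 58).

17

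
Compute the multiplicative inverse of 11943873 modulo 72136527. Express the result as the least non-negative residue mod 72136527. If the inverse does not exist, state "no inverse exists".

no inverse exists

Euclidean algorithm on 72136527, 11943873:
72136527 = 6·11943873 + 473289
11943873 = 25·473289 + 111648
473289 = 4·111648 + 26697
111648 = 4·26697 + 4860
26697 = 5·4860 + 2397
4860 = 2·2397 + 66
2397 = 36·66 + 21
66 = 3·21 + 3
21 = 7·3 + 0
The gcd is 3, not 1, hence no inverse exists.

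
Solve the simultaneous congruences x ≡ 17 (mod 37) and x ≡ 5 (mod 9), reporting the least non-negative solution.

239

Write x = 17 + 37·k. Then 37·k ≡ 5 − 17 ≡ 6 (mod 9).
Need 37⁻¹ mod 9. Extended Euclid on (9, 1):
9 = 9×1 + 0
37⁻¹ ≡ 1 (mod 9), so k ≡ 1·6 ≡ 6 (mod 9).
x = 17 + 37·6 = 239.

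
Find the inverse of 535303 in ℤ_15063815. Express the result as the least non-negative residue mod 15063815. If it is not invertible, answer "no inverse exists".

13251102

gcd(15063815, 535303) by repeated division:
15063815 = 28*535303 + 75331
535303 = 7*75331 + 7986
75331 = 9*7986 + 3457
7986 = 2*3457 + 1072
3457 = 3*1072 + 241
1072 = 4*241 + 108
241 = 2*108 + 25
108 = 4*25 + 8
25 = 3*8 + 1
8 = 8*1 + 0
gcd = 1, so the inverse exists. Back-substitute:
1 = 25 − 3·8
1 = −3·108 + 13·25
1 = 13·241 − 29·108
1 = −29·1072 + 129·241
1 = 129·3457 − 416·1072
1 = −416·7986 + 961·3457
1 = 961·75331 − 9065·7986
1 = −9065·535303 + 64416·75331
1 = 64416·15063815 − 1812713·535303
Hence 535303⁻¹ ≡ -1812713 ≡ 13251102 (mod 15063815).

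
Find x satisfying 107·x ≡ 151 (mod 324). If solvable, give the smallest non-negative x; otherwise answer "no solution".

65

First find gcd(107, 324):
324 = 3×107 + 3
107 = 35×3 + 2
3 = 1×2 + 1
2 = 2×1 + 0
gcd = 1, so a unique solution mod 324 exists.
Back-substitute for the Bézout coefficients:
1 = 3 − 2
1 = −107 + 36·3
1 = 36·324 − 109·107
So 107·(-109) ≡ 1 (mod 324), giving 107⁻¹ ≡ 215.
x ≡ 107⁻¹·151 ≡ 215·151 ≡ 65 (mod 324).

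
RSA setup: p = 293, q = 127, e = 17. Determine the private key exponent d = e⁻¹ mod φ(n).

8657

φ(n) = (p−1)(q−1) = 292·126 = 36792.
Need d with 17·d ≡ 1 (mod 36792). Apply the extended Euclidean algorithm:
36792 = 2164*17 + 4
17 = 4*4 + 1
4 = 4*1 + 0
Back-substitute:
1 = 17 − 4·4
1 = −4·36792 + 8657·17
So 17·8657 ≡ 1 (mod 36792), hence d = 8657.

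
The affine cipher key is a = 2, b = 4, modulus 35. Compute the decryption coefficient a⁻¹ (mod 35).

gcd(35, 2) by repeated division:
35 = 17·2 + 1
2 = 2·1 + 0
gcd = 1, so the inverse exists. Back-substitute:
1 = 35 − 17·2
Hence 2⁻¹ ≡ -17 ≡ 18 (mod 35).

18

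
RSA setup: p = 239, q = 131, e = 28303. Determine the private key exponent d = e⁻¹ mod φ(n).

28347

φ(n) = (p−1)(q−1) = 238·130 = 30940.
Need d with 28303·d ≡ 1 (mod 30940). Apply the extended Euclidean algorithm:
30940 = 1·28303 + 2637
28303 = 10·2637 + 1933
2637 = 1·1933 + 704
1933 = 2·704 + 525
704 = 1·525 + 179
525 = 2·179 + 167
179 = 1·167 + 12
167 = 13·12 + 11
12 = 1·11 + 1
11 = 11·1 + 0
Back-substitute:
1 = 12 − 11
1 = −167 + 14·12
1 = 14·179 − 15·167
1 = −15·525 + 44·179
1 = 44·704 − 59·525
1 = −59·1933 + 162·704
1 = 162·2637 − 221·1933
1 = −221·28303 + 2372·2637
1 = 2372·30940 − 2593·28303
So 28303·(-2593) ≡ 1 (mod 30940), hence d ≡ -2593 ≡ 28347 (mod 30940).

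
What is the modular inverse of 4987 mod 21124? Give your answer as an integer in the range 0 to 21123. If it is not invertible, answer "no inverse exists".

3359

Run Euclid on (21124, 4987):
21124 = 4*4987 + 1176
4987 = 4*1176 + 283
1176 = 4*283 + 44
283 = 6*44 + 19
44 = 2*19 + 6
19 = 3*6 + 1
6 = 6*1 + 0
gcd = 1, so the inverse exists. Back-substitute:
1 = 19 − 3·6
1 = −3·44 + 7·19
1 = 7·283 − 45·44
1 = −45·1176 + 187·283
1 = 187·4987 − 793·1176
1 = −793·21124 + 3359·4987
So 4987·3359 ≡ 1 (mod 21124).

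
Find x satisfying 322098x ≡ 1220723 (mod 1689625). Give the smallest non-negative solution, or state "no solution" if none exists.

First find gcd(322098, 1689625):
1689625 = 5*322098 + 79135
322098 = 4*79135 + 5558
79135 = 14*5558 + 1323
5558 = 4*1323 + 266
1323 = 4*266 + 259
266 = 1*259 + 7
259 = 37*7 + 0
gcd = 7 and 7 | 1220723, so solutions exist. Divide through by 7: 46014x ≡ 174389 (mod 241375).
Now find 46014⁻¹ mod 241375:
241375 = 5*46014 + 11305
46014 = 4*11305 + 794
11305 = 14*794 + 189
794 = 4*189 + 38
189 = 4*38 + 37
38 = 1*37 + 1
37 = 37*1 + 0
Back-substitute:
1 = 38 − 37
1 = −189 + 5·38
1 = 5·794 − 21·189
1 = −21·11305 + 299·794
1 = 299·46014 − 1217·11305
1 = −1217·241375 + 6384·46014
So 46014⁻¹ ≡ 6384 (mod 241375).
Then x ≡ 6384·174389 ≡ 77876 (mod 241375); the smallest non-negative solution is x = 77876.

77876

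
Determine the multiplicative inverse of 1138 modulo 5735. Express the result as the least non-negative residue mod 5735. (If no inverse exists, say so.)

Extended Euclidean algorithm:
5735 = 5*1138 + 45
1138 = 25*45 + 13
45 = 3*13 + 6
13 = 2*6 + 1
6 = 6*1 + 0
Since gcd(1138, 5735) = 1, back-substitute to write 1 as a combination:
1 = 13 − 2·6
1 = −2·45 + 7·13
1 = 7·1138 − 177·45
1 = −177·5735 + 892·1138
So 1138·892 ≡ 1 (mod 5735).

892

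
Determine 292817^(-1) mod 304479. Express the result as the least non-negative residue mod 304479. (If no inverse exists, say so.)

no inverse exists

Euclidean algorithm on 304479, 292817:
304479 = 1×292817 + 11662
292817 = 25×11662 + 1267
11662 = 9×1267 + 259
1267 = 4×259 + 231
259 = 1×231 + 28
231 = 8×28 + 7
28 = 4×7 + 0
Since gcd = 7 > 1, 292817 is not a unit mod 304479.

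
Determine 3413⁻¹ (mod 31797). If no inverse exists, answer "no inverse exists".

12866

Extended Euclidean algorithm:
31797 = 9·3413 + 1080
3413 = 3·1080 + 173
1080 = 6·173 + 42
173 = 4·42 + 5
42 = 8·5 + 2
5 = 2·2 + 1
2 = 2·1 + 0
The gcd is 1. Working backward:
1 = 5 − 2·2
1 = −2·42 + 17·5
1 = 17·173 − 70·42
1 = −70·1080 + 437·173
1 = 437·3413 − 1381·1080
1 = −1381·31797 + 12866·3413
So 3413·12866 ≡ 1 (mod 31797).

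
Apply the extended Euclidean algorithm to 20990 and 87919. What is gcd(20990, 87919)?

1

Apply Euclid's algorithm to 87919 and 20990:
87919 = 4*20990 + 3959
20990 = 5*3959 + 1195
3959 = 3*1195 + 374
1195 = 3*374 + 73
374 = 5*73 + 9
73 = 8*9 + 1
9 = 9*1 + 0
gcd(20990, 87919) = 1.
Express as a combination:
1 = 73 − 8·9
1 = −8·374 + 41·73
1 = 41·1195 − 131·374
1 = −131·3959 + 434·1195
1 = 434·20990 − 2301·3959
1 = −2301·87919 + 9638·20990
So 1 = (-2301)·87919 + (9638)·20990.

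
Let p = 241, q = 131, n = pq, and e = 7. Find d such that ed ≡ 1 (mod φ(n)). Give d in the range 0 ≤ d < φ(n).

26743

φ(n) = (p−1)(q−1) = 240·130 = 31200.
Need d with 7·d ≡ 1 (mod 31200). Apply the extended Euclidean algorithm:
31200 = 4457×7 + 1
7 = 7×1 + 0
Back-substitute:
1 = 31200 − 4457·7
So 7·(-4457) ≡ 1 (mod 31200), hence d ≡ -4457 ≡ 26743 (mod 31200).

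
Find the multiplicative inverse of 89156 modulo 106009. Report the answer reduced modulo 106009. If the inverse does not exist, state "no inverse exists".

51108

Run Euclid on (106009, 89156):
106009 = 1×89156 + 16853
89156 = 5×16853 + 4891
16853 = 3×4891 + 2180
4891 = 2×2180 + 531
2180 = 4×531 + 56
531 = 9×56 + 27
56 = 2×27 + 2
27 = 13×2 + 1
2 = 2×1 + 0
The gcd is 1. Working backward:
1 = 27 − 13·2
1 = −13·56 + 27·27
1 = 27·531 − 256·56
1 = −256·2180 + 1051·531
1 = 1051·4891 − 2358·2180
1 = −2358·16853 + 8125·4891
1 = 8125·89156 − 42983·16853
1 = −42983·106009 + 51108·89156
So 89156·51108 ≡ 1 (mod 106009).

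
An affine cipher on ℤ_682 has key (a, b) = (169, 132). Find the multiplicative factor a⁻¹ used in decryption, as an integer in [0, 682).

113

Extended Euclidean algorithm:
682 = 4×169 + 6
169 = 28×6 + 1
6 = 6×1 + 0
The gcd is 1. Working backward:
1 = 169 − 28·6
1 = −28·682 + 113·169
So 169·113 ≡ 1 (mod 682).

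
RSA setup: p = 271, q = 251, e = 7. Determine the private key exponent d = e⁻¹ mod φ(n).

9643

φ(n) = (p−1)(q−1) = 270·250 = 67500.
Need d with 7·d ≡ 1 (mod 67500). Apply the extended Euclidean algorithm:
67500 = 9642×7 + 6
7 = 1×6 + 1
6 = 6×1 + 0
Back-substitute:
1 = 7 − 6
1 = −67500 + 9643·7
So 7·9643 ≡ 1 (mod 67500), hence d = 9643.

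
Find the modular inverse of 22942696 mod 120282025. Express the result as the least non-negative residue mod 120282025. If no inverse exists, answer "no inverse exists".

38029981

Run Euclid on (120282025, 22942696):
120282025 = 5*22942696 + 5568545
22942696 = 4*5568545 + 668516
5568545 = 8*668516 + 220417
668516 = 3*220417 + 7265
220417 = 30*7265 + 2467
7265 = 2*2467 + 2331
2467 = 1*2331 + 136
2331 = 17*136 + 19
136 = 7*19 + 3
19 = 6*3 + 1
3 = 3*1 + 0
gcd = 1, so the inverse exists. Back-substitute:
1 = 19 − 6·3
1 = −6·136 + 43·19
1 = 43·2331 − 737·136
1 = −737·2467 + 780·2331
1 = 780·7265 − 2297·2467
1 = −2297·220417 + 69690·7265
1 = 69690·668516 − 211367·220417
1 = −211367·5568545 + 1760626·668516
1 = 1760626·22942696 − 7253871·5568545
1 = −7253871·120282025 + 38029981·22942696
So 22942696·38029981 ≡ 1 (mod 120282025).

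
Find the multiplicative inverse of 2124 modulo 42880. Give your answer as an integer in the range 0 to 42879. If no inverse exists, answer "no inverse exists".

Compute gcd(2124, 42880):
42880 = 20·2124 + 400
2124 = 5·400 + 124
400 = 3·124 + 28
124 = 4·28 + 12
28 = 2·12 + 4
12 = 3·4 + 0
The gcd is 4, not 1, hence no inverse exists.

no inverse exists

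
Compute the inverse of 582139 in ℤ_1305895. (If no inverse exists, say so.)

562574

gcd(1305895, 582139) by repeated division:
1305895 = 2*582139 + 141617
582139 = 4*141617 + 15671
141617 = 9*15671 + 578
15671 = 27*578 + 65
578 = 8*65 + 58
65 = 1*58 + 7
58 = 8*7 + 2
7 = 3*2 + 1
2 = 2*1 + 0
gcd = 1, so the inverse exists. Back-substitute:
1 = 7 − 3·2
1 = −3·58 + 25·7
1 = 25·65 − 28·58
1 = −28·578 + 249·65
1 = 249·15671 − 6751·578
1 = −6751·141617 + 61008·15671
1 = 61008·582139 − 250783·141617
1 = −250783·1305895 + 562574·582139
So 582139·562574 ≡ 1 (mod 1305895).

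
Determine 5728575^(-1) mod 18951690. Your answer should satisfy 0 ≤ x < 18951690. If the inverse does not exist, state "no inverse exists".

Euclidean algorithm on 18951690, 5728575:
18951690 = 3·5728575 + 1765965
5728575 = 3·1765965 + 430680
1765965 = 4·430680 + 43245
430680 = 9·43245 + 41475
43245 = 1·41475 + 1770
41475 = 23·1770 + 765
1770 = 2·765 + 240
765 = 3·240 + 45
240 = 5·45 + 15
45 = 3·15 + 0
Since gcd = 15 > 1, 5728575 is not a unit mod 18951690.

no inverse exists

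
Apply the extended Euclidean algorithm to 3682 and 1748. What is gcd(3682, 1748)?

Apply Euclid's algorithm to 3682 and 1748:
3682 = 2·1748 + 186
1748 = 9·186 + 74
186 = 2·74 + 38
74 = 1·38 + 36
38 = 1·36 + 2
36 = 18·2 + 0
gcd(3682, 1748) = 2.
Express as a combination:
2 = 38 − 36
2 = −74 + 2·38
2 = 2·186 − 5·74
2 = −5·1748 + 47·186
2 = 47·3682 − 99·1748
So 2 = (47)·3682 + (-99)·1748.

2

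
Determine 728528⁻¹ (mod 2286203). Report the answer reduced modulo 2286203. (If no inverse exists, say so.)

gcd(2286203, 728528) by repeated division:
2286203 = 3·728528 + 100619
728528 = 7·100619 + 24195
100619 = 4·24195 + 3839
24195 = 6·3839 + 1161
3839 = 3·1161 + 356
1161 = 3·356 + 93
356 = 3·93 + 77
93 = 1·77 + 16
77 = 4·16 + 13
16 = 1·13 + 3
13 = 4·3 + 1
3 = 3·1 + 0
The gcd is 1. Working backward:
1 = 13 − 4·3
1 = −4·16 + 5·13
1 = 5·77 − 24·16
1 = −24·93 + 29·77
1 = 29·356 − 111·93
1 = −111·1161 + 362·356
1 = 362·3839 − 1197·1161
1 = −1197·24195 + 7544·3839
1 = 7544·100619 − 31373·24195
1 = −31373·728528 + 227155·100619
1 = 227155·2286203 − 712838·728528
So 728528·(-712838) ≡ 1 (mod 2286203), and -712838 ≡ 1573365 (mod 2286203).

1573365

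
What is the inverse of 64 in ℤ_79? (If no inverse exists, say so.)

gcd(79, 64) by repeated division:
79 = 1*64 + 15
64 = 4*15 + 4
15 = 3*4 + 3
4 = 1*3 + 1
3 = 3*1 + 0
gcd = 1, so the inverse exists. Back-substitute:
1 = 4 − 3
1 = −15 + 4·4
1 = 4·64 − 17·15
1 = −17·79 + 21·64
So 64·21 ≡ 1 (mod 79).

21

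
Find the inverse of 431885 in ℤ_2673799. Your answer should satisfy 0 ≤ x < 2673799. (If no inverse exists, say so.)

Extended Euclidean algorithm:
2673799 = 6*431885 + 82489
431885 = 5*82489 + 19440
82489 = 4*19440 + 4729
19440 = 4*4729 + 524
4729 = 9*524 + 13
524 = 40*13 + 4
13 = 3*4 + 1
4 = 4*1 + 0
Since gcd(431885, 2673799) = 1, back-substitute to write 1 as a combination:
1 = 13 − 3·4
1 = −3·524 + 121·13
1 = 121·4729 − 1092·524
1 = −1092·19440 + 4489·4729
1 = 4489·82489 − 19048·19440
1 = −19048·431885 + 99729·82489
1 = 99729·2673799 − 617422·431885
Hence 431885⁻¹ ≡ -617422 ≡ 2056377 (mod 2673799).

2056377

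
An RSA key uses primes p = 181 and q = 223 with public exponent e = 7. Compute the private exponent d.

φ(n) = (p−1)(q−1) = 180·222 = 39960.
Need d with 7·d ≡ 1 (mod 39960). Apply the extended Euclidean algorithm:
39960 = 5708×7 + 4
7 = 1×4 + 3
4 = 1×3 + 1
3 = 3×1 + 0
Back-substitute:
1 = 4 − 3
1 = −7 + 2·4
1 = 2·39960 − 11417·7
So 7·(-11417) ≡ 1 (mod 39960), hence d ≡ -11417 ≡ 28543 (mod 39960).

28543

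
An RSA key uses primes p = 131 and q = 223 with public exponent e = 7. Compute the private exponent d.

4123

φ(n) = (p−1)(q−1) = 130·222 = 28860.
Need d with 7·d ≡ 1 (mod 28860). Apply the extended Euclidean algorithm:
28860 = 4122·7 + 6
7 = 1·6 + 1
6 = 6·1 + 0
Back-substitute:
1 = 7 − 6
1 = −28860 + 4123·7
So 7·4123 ≡ 1 (mod 28860), hence d = 4123.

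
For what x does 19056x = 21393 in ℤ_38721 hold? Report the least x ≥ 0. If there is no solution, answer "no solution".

12646

First find gcd(19056, 38721):
38721 = 2·19056 + 609
19056 = 31·609 + 177
609 = 3·177 + 78
177 = 2·78 + 21
78 = 3·21 + 15
21 = 1·15 + 6
15 = 2·6 + 3
6 = 2·3 + 0
gcd = 3 and 3 | 21393, so solutions exist. Divide through by 3: 6352x ≡ 7131 (mod 12907).
Now find 6352⁻¹ mod 12907:
12907 = 2·6352 + 203
6352 = 31·203 + 59
203 = 3·59 + 26
59 = 2·26 + 7
26 = 3·7 + 5
7 = 1·5 + 2
5 = 2·2 + 1
2 = 2·1 + 0
Back-substitute:
1 = 5 − 2·2
1 = −2·7 + 3·5
1 = 3·26 − 11·7
1 = −11·59 + 25·26
1 = 25·203 − 86·59
1 = −86·6352 + 2691·203
1 = 2691·12907 − 5468·6352
So 6352·(-5468) ≡ 1 (mod 12907), i.e. 6352⁻¹ ≡ 7439.
Then x ≡ 7439·7131 ≡ 12646 (mod 12907); the smallest non-negative solution is x = 12646.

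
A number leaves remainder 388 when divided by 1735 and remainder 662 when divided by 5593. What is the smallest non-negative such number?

5548918

Write x = 388 + 1735·k. Then 1735·k ≡ 662 − 388 ≡ 274 (mod 5593).
Need 1735⁻¹ mod 5593. Extended Euclid on (5593, 1735):
5593 = 3·1735 + 388
1735 = 4·388 + 183
388 = 2·183 + 22
183 = 8·22 + 7
22 = 3·7 + 1
7 = 7·1 + 0
Back-substitute:
1 = 22 − 3·7
1 = −3·183 + 25·22
1 = 25·388 − 53·183
1 = −53·1735 + 237·388
1 = 237·5593 − 764·1735
1735⁻¹ ≡ 4829 (mod 5593), so k ≡ 4829·274 ≡ 3198 (mod 5593).
x = 388 + 1735·3198 = 5548918.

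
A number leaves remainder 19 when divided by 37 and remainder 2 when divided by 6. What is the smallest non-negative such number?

56

Write x = 19 + 37·k. Then 37·k ≡ 2 − 19 ≡ 1 (mod 6).
Need 37⁻¹ mod 6. Extended Euclid on (6, 1):
6 = 6×1 + 0
37⁻¹ ≡ 1 (mod 6), so k ≡ 1·1 ≡ 1 (mod 6).
x = 19 + 37·1 = 56.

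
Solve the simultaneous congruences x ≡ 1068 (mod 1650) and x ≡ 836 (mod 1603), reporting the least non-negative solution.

Write x = 1068 + 1650·k. Then 1650·k ≡ 836 − 1068 ≡ 1371 (mod 1603).
Need 1650⁻¹ mod 1603. Extended Euclid on (1603, 47):
1603 = 34*47 + 5
47 = 9*5 + 2
5 = 2*2 + 1
2 = 2*1 + 0
Back-substitute:
1 = 5 − 2·2
1 = −2·47 + 19·5
1 = 19·1603 − 648·47
1650⁻¹ ≡ 955 (mod 1603), so k ≡ 955·1371 ≡ 1257 (mod 1603).
x = 1068 + 1650·1257 = 2075118.

2075118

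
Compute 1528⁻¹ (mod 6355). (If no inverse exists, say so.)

4812

Run Euclid on (6355, 1528):
6355 = 4*1528 + 243
1528 = 6*243 + 70
243 = 3*70 + 33
70 = 2*33 + 4
33 = 8*4 + 1
4 = 4*1 + 0
The gcd is 1. Working backward:
1 = 33 − 8·4
1 = −8·70 + 17·33
1 = 17·243 − 59·70
1 = −59·1528 + 371·243
1 = 371·6355 − 1543·1528
Hence 1528⁻¹ ≡ -1543 ≡ 4812 (mod 6355).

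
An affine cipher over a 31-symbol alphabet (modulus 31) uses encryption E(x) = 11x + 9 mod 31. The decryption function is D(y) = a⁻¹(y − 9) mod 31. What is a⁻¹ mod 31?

gcd(31, 11) by repeated division:
31 = 2×11 + 9
11 = 1×9 + 2
9 = 4×2 + 1
2 = 2×1 + 0
Since gcd(11, 31) = 1, back-substitute to write 1 as a combination:
1 = 9 − 4·2
1 = −4·11 + 5·9
1 = 5·31 − 14·11
Hence 11⁻¹ ≡ -14 ≡ 17 (mod 31).

17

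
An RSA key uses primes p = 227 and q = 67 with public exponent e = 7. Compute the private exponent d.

2131

φ(n) = (p−1)(q−1) = 226·66 = 14916.
Need d with 7·d ≡ 1 (mod 14916). Apply the extended Euclidean algorithm:
14916 = 2130·7 + 6
7 = 1·6 + 1
6 = 6·1 + 0
Back-substitute:
1 = 7 − 6
1 = −14916 + 2131·7
So 7·2131 ≡ 1 (mod 14916), hence d = 2131.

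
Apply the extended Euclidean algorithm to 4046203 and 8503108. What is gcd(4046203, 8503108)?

1

Euclidean algorithm:
8503108 = 2×4046203 + 410702
4046203 = 9×410702 + 349885
410702 = 1×349885 + 60817
349885 = 5×60817 + 45800
60817 = 1×45800 + 15017
45800 = 3×15017 + 749
15017 = 20×749 + 37
749 = 20×37 + 9
37 = 4×9 + 1
9 = 9×1 + 0
gcd(4046203, 8503108) = 1.
Working backward:
1 = 37 − 4·9
1 = −4·749 + 81·37
1 = 81·15017 − 1624·749
1 = −1624·45800 + 4953·15017
1 = 4953·60817 − 6577·45800
1 = −6577·349885 + 37838·60817
1 = 37838·410702 − 44415·349885
1 = −44415·4046203 + 437573·410702
1 = 437573·8503108 − 919561·4046203
So 1 = (437573)·8503108 + (-919561)·4046203.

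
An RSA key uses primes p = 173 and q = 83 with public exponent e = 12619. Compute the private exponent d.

φ(n) = (p−1)(q−1) = 172·82 = 14104.
Need d with 12619·d ≡ 1 (mod 14104). Apply the extended Euclidean algorithm:
14104 = 1×12619 + 1485
12619 = 8×1485 + 739
1485 = 2×739 + 7
739 = 105×7 + 4
7 = 1×4 + 3
4 = 1×3 + 1
3 = 3×1 + 0
Back-substitute:
1 = 4 − 3
1 = −7 + 2·4
1 = 2·739 − 211·7
1 = −211·1485 + 424·739
1 = 424·12619 − 3603·1485
1 = −3603·14104 + 4027·12619
So 12619·4027 ≡ 1 (mod 14104), hence d = 4027.

4027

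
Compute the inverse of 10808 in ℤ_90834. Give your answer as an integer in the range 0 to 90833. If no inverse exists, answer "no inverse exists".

Compute gcd(10808, 90834):
90834 = 8*10808 + 4370
10808 = 2*4370 + 2068
4370 = 2*2068 + 234
2068 = 8*234 + 196
234 = 1*196 + 38
196 = 5*38 + 6
38 = 6*6 + 2
6 = 3*2 + 0
Since gcd = 2 > 1, 10808 is not a unit mod 90834.

no inverse exists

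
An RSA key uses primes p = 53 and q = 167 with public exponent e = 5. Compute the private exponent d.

φ(n) = (p−1)(q−1) = 52·166 = 8632.
Need d with 5·d ≡ 1 (mod 8632). Apply the extended Euclidean algorithm:
8632 = 1726×5 + 2
5 = 2×2 + 1
2 = 2×1 + 0
Back-substitute:
1 = 5 − 2·2
1 = −2·8632 + 3453·5
So 5·3453 ≡ 1 (mod 8632), hence d = 3453.

3453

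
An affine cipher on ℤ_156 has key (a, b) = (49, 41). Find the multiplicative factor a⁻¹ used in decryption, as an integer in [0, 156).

121

gcd(156, 49) by repeated division:
156 = 3×49 + 9
49 = 5×9 + 4
9 = 2×4 + 1
4 = 4×1 + 0
gcd = 1, so the inverse exists. Back-substitute:
1 = 9 − 2·4
1 = −2·49 + 11·9
1 = 11·156 − 35·49
Hence 49⁻¹ ≡ -35 ≡ 121 (mod 156).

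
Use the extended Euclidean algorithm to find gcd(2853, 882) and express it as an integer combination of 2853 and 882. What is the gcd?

Euclidean algorithm:
2853 = 3·882 + 207
882 = 4·207 + 54
207 = 3·54 + 45
54 = 1·45 + 9
45 = 5·9 + 0
gcd(2853, 882) = 9.
Working backward:
9 = 54 − 45
9 = −207 + 4·54
9 = 4·882 − 17·207
9 = −17·2853 + 55·882
So 9 = (-17)·2853 + (55)·882.

9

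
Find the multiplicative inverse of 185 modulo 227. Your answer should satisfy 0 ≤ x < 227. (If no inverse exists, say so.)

gcd(227, 185) by repeated division:
227 = 1·185 + 42
185 = 4·42 + 17
42 = 2·17 + 8
17 = 2·8 + 1
8 = 8·1 + 0
Since gcd(185, 227) = 1, back-substitute to write 1 as a combination:
1 = 17 − 2·8
1 = −2·42 + 5·17
1 = 5·185 − 22·42
1 = −22·227 + 27·185
So 185·27 ≡ 1 (mod 227).

27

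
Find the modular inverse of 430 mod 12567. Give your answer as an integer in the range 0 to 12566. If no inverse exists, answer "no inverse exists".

Extended Euclidean algorithm:
12567 = 29*430 + 97
430 = 4*97 + 42
97 = 2*42 + 13
42 = 3*13 + 3
13 = 4*3 + 1
3 = 3*1 + 0
The gcd is 1. Working backward:
1 = 13 − 4·3
1 = −4·42 + 13·13
1 = 13·97 − 30·42
1 = −30·430 + 133·97
1 = 133·12567 − 3887·430
Thus 430·(-3887) ≡ 1 (mod 12567); reducing, -3887 mod 12567 = 8680.

8680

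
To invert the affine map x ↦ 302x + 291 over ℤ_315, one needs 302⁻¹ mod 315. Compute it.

Run Euclid on (315, 302):
315 = 1*302 + 13
302 = 23*13 + 3
13 = 4*3 + 1
3 = 3*1 + 0
The gcd is 1. Working backward:
1 = 13 − 4·3
1 = −4·302 + 93·13
1 = 93·315 − 97·302
Hence 302⁻¹ ≡ -97 ≡ 218 (mod 315).

218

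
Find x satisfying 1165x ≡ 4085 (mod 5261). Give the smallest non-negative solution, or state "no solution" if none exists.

997

First find gcd(1165, 5261):
5261 = 4×1165 + 601
1165 = 1×601 + 564
601 = 1×564 + 37
564 = 15×37 + 9
37 = 4×9 + 1
9 = 9×1 + 0
gcd = 1, so a unique solution mod 5261 exists.
Back-substitute for the Bézout coefficients:
1 = 37 − 4·9
1 = −4·564 + 61·37
1 = 61·601 − 65·564
1 = −65·1165 + 126·601
1 = 126·5261 − 569·1165
So 1165·(-569) ≡ 1 (mod 5261), giving 1165⁻¹ ≡ 4692.
x ≡ 1165⁻¹·4085 ≡ 4692·4085 ≡ 997 (mod 5261).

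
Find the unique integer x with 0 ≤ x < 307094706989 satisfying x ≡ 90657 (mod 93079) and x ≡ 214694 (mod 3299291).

Write x = 90657 + 93079·k. Then 93079·k ≡ 214694 − 90657 ≡ 124037 (mod 3299291).
Need 93079⁻¹ mod 3299291. Extended Euclid on (3299291, 93079):
3299291 = 35·93079 + 41526
93079 = 2·41526 + 10027
41526 = 4·10027 + 1418
10027 = 7·1418 + 101
1418 = 14·101 + 4
101 = 25·4 + 1
4 = 4·1 + 0
Back-substitute:
1 = 101 − 25·4
1 = −25·1418 + 351·101
1 = 351·10027 − 2482·1418
1 = −2482·41526 + 10279·10027
1 = 10279·93079 − 23040·41526
1 = −23040·3299291 + 816679·93079
93079⁻¹ ≡ 816679 (mod 3299291), so k ≡ 816679·124037 ≡ 281550 (mod 3299291).
x = 90657 + 93079·281550 = 26206483107.

26206483107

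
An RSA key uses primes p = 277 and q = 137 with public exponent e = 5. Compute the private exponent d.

30029

φ(n) = (p−1)(q−1) = 276·136 = 37536.
Need d with 5·d ≡ 1 (mod 37536). Apply the extended Euclidean algorithm:
37536 = 7507*5 + 1
5 = 5*1 + 0
Back-substitute:
1 = 37536 − 7507·5
So 5·(-7507) ≡ 1 (mod 37536), hence d ≡ -7507 ≡ 30029 (mod 37536).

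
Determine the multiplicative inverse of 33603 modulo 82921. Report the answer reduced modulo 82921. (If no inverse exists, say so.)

10036

Run Euclid on (82921, 33603):
82921 = 2·33603 + 15715
33603 = 2·15715 + 2173
15715 = 7·2173 + 504
2173 = 4·504 + 157
504 = 3·157 + 33
157 = 4·33 + 25
33 = 1·25 + 8
25 = 3·8 + 1
8 = 8·1 + 0
gcd = 1, so the inverse exists. Back-substitute:
1 = 25 − 3·8
1 = −3·33 + 4·25
1 = 4·157 − 19·33
1 = −19·504 + 61·157
1 = 61·2173 − 263·504
1 = −263·15715 + 1902·2173
1 = 1902·33603 − 4067·15715
1 = −4067·82921 + 10036·33603
So 33603·10036 ≡ 1 (mod 82921).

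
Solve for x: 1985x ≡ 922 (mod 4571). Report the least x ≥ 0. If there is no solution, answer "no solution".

3853

First find gcd(1985, 4571):
4571 = 2*1985 + 601
1985 = 3*601 + 182
601 = 3*182 + 55
182 = 3*55 + 17
55 = 3*17 + 4
17 = 4*4 + 1
4 = 4*1 + 0
gcd = 1, so a unique solution mod 4571 exists.
Back-substitute for the Bézout coefficients:
1 = 17 − 4·4
1 = −4·55 + 13·17
1 = 13·182 − 43·55
1 = −43·601 + 142·182
1 = 142·1985 − 469·601
1 = −469·4571 + 1080·1985
So 1985·(1080) ≡ 1 (mod 4571), giving 1985⁻¹ ≡ 1080.
x ≡ 1985⁻¹·922 ≡ 1080·922 ≡ 3853 (mod 4571).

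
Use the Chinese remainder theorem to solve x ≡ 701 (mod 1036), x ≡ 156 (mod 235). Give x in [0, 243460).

Write x = 701 + 1036·k. Then 1036·k ≡ 156 − 701 ≡ 160 (mod 235).
Need 1036⁻¹ mod 235. Extended Euclid on (235, 96):
235 = 2×96 + 43
96 = 2×43 + 10
43 = 4×10 + 3
10 = 3×3 + 1
3 = 3×1 + 0
Back-substitute:
1 = 10 − 3·3
1 = −3·43 + 13·10
1 = 13·96 − 29·43
1 = −29·235 + 71·96
1036⁻¹ ≡ 71 (mod 235), so k ≡ 71·160 ≡ 80 (mod 235).
x = 701 + 1036·80 = 83581.

83581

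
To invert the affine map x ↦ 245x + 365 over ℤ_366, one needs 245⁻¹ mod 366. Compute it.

245

Apply the Euclidean algorithm to 366 and 245:
366 = 1*245 + 121
245 = 2*121 + 3
121 = 40*3 + 1
3 = 3*1 + 0
gcd = 1, so the inverse exists. Back-substitute:
1 = 121 − 40·3
1 = −40·245 + 81·121
1 = 81·366 − 121·245
So 245·(-121) ≡ 1 (mod 366), and -121 ≡ 245 (mod 366).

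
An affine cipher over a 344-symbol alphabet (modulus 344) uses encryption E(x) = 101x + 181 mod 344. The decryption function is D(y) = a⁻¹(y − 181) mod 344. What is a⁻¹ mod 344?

109

Run Euclid on (344, 101):
344 = 3·101 + 41
101 = 2·41 + 19
41 = 2·19 + 3
19 = 6·3 + 1
3 = 3·1 + 0
Since gcd(101, 344) = 1, back-substitute to write 1 as a combination:
1 = 19 − 6·3
1 = −6·41 + 13·19
1 = 13·101 − 32·41
1 = −32·344 + 109·101
So 101·109 ≡ 1 (mod 344).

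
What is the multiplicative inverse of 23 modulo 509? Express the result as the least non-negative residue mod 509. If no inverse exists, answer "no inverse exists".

Extended Euclidean algorithm:
509 = 22×23 + 3
23 = 7×3 + 2
3 = 1×2 + 1
2 = 2×1 + 0
gcd = 1, so the inverse exists. Back-substitute:
1 = 3 − 2
1 = −23 + 8·3
1 = 8·509 − 177·23
So 23·(-177) ≡ 1 (mod 509), and -177 ≡ 332 (mod 509).

332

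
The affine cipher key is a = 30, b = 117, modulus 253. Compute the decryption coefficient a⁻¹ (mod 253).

gcd(253, 30) by repeated division:
253 = 8×30 + 13
30 = 2×13 + 4
13 = 3×4 + 1
4 = 4×1 + 0
gcd = 1, so the inverse exists. Back-substitute:
1 = 13 − 3·4
1 = −3·30 + 7·13
1 = 7·253 − 59·30
Thus 30·(-59) ≡ 1 (mod 253); reducing, -59 mod 253 = 194.

194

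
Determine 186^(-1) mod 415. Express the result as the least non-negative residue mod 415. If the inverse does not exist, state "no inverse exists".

386

Apply the Euclidean algorithm to 415 and 186:
415 = 2×186 + 43
186 = 4×43 + 14
43 = 3×14 + 1
14 = 14×1 + 0
The gcd is 1. Working backward:
1 = 43 − 3·14
1 = −3·186 + 13·43
1 = 13·415 − 29·186
Thus 186·(-29) ≡ 1 (mod 415); reducing, -29 mod 415 = 386.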